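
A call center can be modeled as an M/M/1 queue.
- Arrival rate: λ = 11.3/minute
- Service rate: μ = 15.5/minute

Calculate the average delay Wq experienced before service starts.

First, compute utilization: ρ = λ/μ = 11.3/15.5 = 0.7290
For M/M/1: Wq = λ/(μ(μ-λ))
Wq = 11.3/(15.5 × (15.5-11.3))
Wq = 11.3/(15.5 × 4.20)
Wq = 0.1736 minutes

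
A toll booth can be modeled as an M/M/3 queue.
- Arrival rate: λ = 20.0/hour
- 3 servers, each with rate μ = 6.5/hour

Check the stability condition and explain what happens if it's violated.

Stability requires ρ = λ/(cμ) < 1
ρ = 20.0/(3 × 6.5) = 20.0/19.50 = 1.0256
Since 1.0256 ≥ 1, the system is UNSTABLE.
Need c > λ/μ = 20.0/6.5 = 3.08.
Minimum servers needed: c = 4.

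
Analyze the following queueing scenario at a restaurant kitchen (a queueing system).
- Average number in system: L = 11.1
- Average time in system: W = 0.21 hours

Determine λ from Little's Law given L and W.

Little's Law: L = λW, so λ = L/W
λ = 11.1/0.21 = 52.8571 orders/hour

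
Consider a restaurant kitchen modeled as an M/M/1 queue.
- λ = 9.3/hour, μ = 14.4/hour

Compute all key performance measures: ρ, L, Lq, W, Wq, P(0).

Step 1: ρ = λ/μ = 9.3/14.4 = 0.6458
Step 2: L = λ/(μ-λ) = 9.3/5.10 = 1.8235
Step 3: Lq = λ²/(μ(μ-λ)) = 86.49/(14.4×5.10) = 1.1777
Step 4: W = 1/(μ-λ) = 1/5.10 = 0.19608
Step 5: Wq = λ/(μ(μ-λ)) = 9.3/(14.4×5.10) = 0.1266
Step 6: P(0) = 1-ρ = 0.3542
Verify: L = λW = 9.3×0.19608 = 1.8235 ✔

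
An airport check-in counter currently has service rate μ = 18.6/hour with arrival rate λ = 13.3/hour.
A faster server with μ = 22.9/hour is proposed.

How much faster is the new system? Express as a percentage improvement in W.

System 1: ρ₁ = 13.3/18.6 = 0.7151, W₁ = 1/(18.6-13.3) = 0.18868
System 2: ρ₂ = 13.3/22.9 = 0.5808, W₂ = 1/(22.9-13.3) = 0.10417
Improvement: (W₁-W₂)/W₁ = (0.18868-0.10417)/0.18868 = 44.79%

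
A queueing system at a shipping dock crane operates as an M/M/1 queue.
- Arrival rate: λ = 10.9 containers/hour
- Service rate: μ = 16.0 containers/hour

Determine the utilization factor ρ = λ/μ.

Server utilization: ρ = λ/μ
ρ = 10.9/16.0 = 0.6813
The server is busy 68.12% of the time.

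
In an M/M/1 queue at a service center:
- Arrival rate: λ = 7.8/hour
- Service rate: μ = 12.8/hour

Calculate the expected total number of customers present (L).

ρ = λ/μ = 7.8/12.8 = 0.6094
For M/M/1: L = λ/(μ-λ)
L = 7.8/(12.8-7.8) = 7.8/5.00
L = 1.5600 customers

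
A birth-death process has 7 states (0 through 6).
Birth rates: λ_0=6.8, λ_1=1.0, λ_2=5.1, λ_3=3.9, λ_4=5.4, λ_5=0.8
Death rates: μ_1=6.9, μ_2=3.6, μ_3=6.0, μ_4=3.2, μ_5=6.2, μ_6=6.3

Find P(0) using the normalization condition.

Ratios P(n)/P(0) = (λ₀···λₙ₋₁)/(μ₁···μₙ):
P(1)/P(0) = (6.8)/(6.9) = 0.98551
P(2)/P(0) = (6.8×1.0)/(6.9×3.6) = 0.27375
P(3)/P(0) = (6.8×1.0×5.1)/(6.9×3.6×6.0) = 0.23269
P(4)/P(0) = (6.8×1.0×5.1×3.9)/(6.9×3.6×6.0×3.2) = 0.28359
P(5)/P(0) = (6.8×1.0×5.1×3.9×5.4)/(6.9×3.6×6.0×3.2×6.2) = 0.24700
P(6)/P(0) = (6.8×1.0×5.1×3.9×5.4×0.8)/(6.9×3.6×6.0×3.2×6.2×6.3) = 0.031365

Normalization: ∑ P(n) = 1
P(0) × (1.0000 + 0.98551 + 0.27375 + 0.23269 + 0.28359 + 0.24700 + 0.031365) = 1
P(0) × 3.0539 = 1
P(0) = 1/3.0539 = 0.3275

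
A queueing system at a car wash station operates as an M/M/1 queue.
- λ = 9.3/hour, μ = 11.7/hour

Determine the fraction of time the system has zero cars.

ρ = λ/μ = 9.3/11.7 = 0.7949
P(0) = 1 - ρ = 1 - 0.7949 = 0.2051
The server is idle 20.51% of the time.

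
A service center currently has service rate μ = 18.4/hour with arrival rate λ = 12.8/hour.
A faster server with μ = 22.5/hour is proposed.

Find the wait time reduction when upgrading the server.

System 1: ρ₁ = 12.8/18.4 = 0.6957, W₁ = 1/(18.4-12.8) = 0.1786
System 2: ρ₂ = 12.8/22.5 = 0.5689, W₂ = 1/(22.5-12.8) = 0.1031
Improvement: (W₁-W₂)/W₁ = (0.1786-0.1031)/0.1786 = 42.27%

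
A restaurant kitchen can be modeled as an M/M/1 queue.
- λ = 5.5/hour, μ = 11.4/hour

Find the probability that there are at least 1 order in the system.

ρ = λ/μ = 5.5/11.4 = 0.4825
P(N ≥ n) = ρⁿ
P(N ≥ 1) = 0.4825^1
P(N ≥ 1) = 0.4825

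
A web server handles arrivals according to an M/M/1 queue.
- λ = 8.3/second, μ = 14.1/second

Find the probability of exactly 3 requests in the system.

ρ = λ/μ = 8.3/14.1 = 0.58865
P(n) = (1-ρ)ρⁿ
P(3) = (1-0.58865) × 0.58865^3
P(3) = 0.41135 × 0.20397
P(3) = 0.08390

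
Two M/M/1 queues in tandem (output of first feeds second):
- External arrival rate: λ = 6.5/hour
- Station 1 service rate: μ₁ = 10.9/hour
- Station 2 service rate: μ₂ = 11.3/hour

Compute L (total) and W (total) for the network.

By Jackson's theorem, each station behaves as independent M/M/1.
Station 1: ρ₁ = 6.5/10.9 = 0.5963, L₁ = ρ₁/(1-ρ₁) = λ/(μ₁-λ) = 6.5/4.40 = 1.47727
Station 2: ρ₂ = 6.5/11.3 = 0.5752, L₂ = ρ₂/(1-ρ₂) = λ/(μ₂-λ) = 6.5/4.80 = 1.35417
Total: L = L₁ + L₂ = 1.47727 + 1.35417 = 2.8314
W = L/λ = 2.8314/6.5 = 0.4356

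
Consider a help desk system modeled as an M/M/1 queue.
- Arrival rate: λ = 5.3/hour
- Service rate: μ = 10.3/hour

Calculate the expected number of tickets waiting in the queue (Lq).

ρ = λ/μ = 5.3/10.3 = 0.5146
For M/M/1: Lq = λ²/(μ(μ-λ))
Lq = 28.09/(10.3 × 5.00)
Lq = 0.5454 tickets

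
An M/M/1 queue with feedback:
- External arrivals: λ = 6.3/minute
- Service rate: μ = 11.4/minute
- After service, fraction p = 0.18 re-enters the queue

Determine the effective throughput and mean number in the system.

Effective arrival rate: λ_eff = λ/(1-p) = 6.3/(1-0.18) = 6.3/0.82 = 7.6829
ρ = λ_eff/μ = 7.6829/11.4 = 0.67394
L = ρ/(1-ρ) = 0.67394/(1-0.67394) = 2.0669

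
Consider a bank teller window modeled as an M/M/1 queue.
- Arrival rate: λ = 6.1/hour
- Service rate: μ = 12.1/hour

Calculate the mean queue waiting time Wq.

First, compute utilization: ρ = λ/μ = 6.1/12.1 = 0.5041
For M/M/1: Wq = λ/(μ(μ-λ))
Wq = 6.1/(12.1 × (12.1-6.1))
Wq = 6.1/(12.1 × 6.00)
Wq = 0.08402 hours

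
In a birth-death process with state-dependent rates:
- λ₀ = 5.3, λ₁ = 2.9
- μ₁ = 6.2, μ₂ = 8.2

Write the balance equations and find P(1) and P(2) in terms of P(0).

Balance equations:
State 0: λ₀P₀ = μ₁P₁ → P₁ = (λ₀/μ₁)P₀ = (5.3/6.2)P₀ = 0.8548P₀
State 1: P₂ = (λ₀λ₁)/(μ₁μ₂)P₀ = (5.3×2.9)/(6.2×8.2)P₀ = 0.3023P₀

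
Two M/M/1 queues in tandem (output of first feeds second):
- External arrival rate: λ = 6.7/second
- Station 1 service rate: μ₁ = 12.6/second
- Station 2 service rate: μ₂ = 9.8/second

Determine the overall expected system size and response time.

By Jackson's theorem, each station behaves as independent M/M/1.
Station 1: ρ₁ = 6.7/12.6 = 0.5317, L₁ = ρ₁/(1-ρ₁) = λ/(μ₁-λ) = 6.7/5.90 = 1.1356
Station 2: ρ₂ = 6.7/9.8 = 0.6837, L₂ = ρ₂/(1-ρ₂) = λ/(μ₂-λ) = 6.7/3.10 = 2.1613
Total: L = L₁ + L₂ = 1.1356 + 2.1613 = 3.2969
W = L/λ = 3.2969/6.7 = 0.4921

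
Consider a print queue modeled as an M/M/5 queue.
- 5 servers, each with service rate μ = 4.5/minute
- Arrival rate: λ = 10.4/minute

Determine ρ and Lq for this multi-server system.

Traffic intensity: ρ = λ/(cμ) = 10.4/(5×4.5) = 0.4622
Since ρ = 0.4622 < 1, system is stable.
Offered load a = λ/μ = cρ = 10.4/4.5 = 2.3111
P₀ = [ Σₙ₌₀^4 aⁿ/n! + a^5/(5!(1-ρ)) ]⁻¹
Σ = a^0/0! + a^1/1! + a^2/2! + a^3/3! + a^4/4! = 1.0000 + 2.3111 + 2.6706 + 2.0574 + 1.1887 = 9.2278
a^5/(5!(1-ρ)) = 65.9332/(120 × 0.53778) = 1.0217
P₀ = 1/(9.2278 + 1.0217) = 0.09757
Lq = P₀·a^5·ρ / (5!(1-ρ)²) = 0.09757 × 65.9332 × 0.4622 / (120 × 0.2892) = 0.08568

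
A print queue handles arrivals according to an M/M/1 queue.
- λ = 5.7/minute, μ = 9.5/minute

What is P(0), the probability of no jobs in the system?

ρ = λ/μ = 5.7/9.5 = 0.6000
P(0) = 1 - ρ = 1 - 0.6000 = 0.4000
The server is idle 40.00% of the time.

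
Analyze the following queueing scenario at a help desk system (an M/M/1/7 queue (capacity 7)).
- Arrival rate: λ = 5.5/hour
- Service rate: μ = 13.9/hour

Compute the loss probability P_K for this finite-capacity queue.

ρ = λ/μ = 5.5/13.9 = 0.395683
P₀ = (1-ρ)/(1-ρ^(K+1)) = (1-0.395683)/(1-0.395683^8) = 0.6043/0.9994 = 0.6047
P_K = P₀×ρ^K = 0.604680 × 0.395683^7 = 0.604680 × 0.00151856 = 0.0009182
Blocking probability = 0.09182%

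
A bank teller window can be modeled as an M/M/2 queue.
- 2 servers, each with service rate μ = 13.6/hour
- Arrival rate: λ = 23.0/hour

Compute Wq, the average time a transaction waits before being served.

Traffic intensity: ρ = λ/(cμ) = 23.0/(2×13.6) = 0.8456
Since ρ = 0.8456 < 1, system is stable.
Offered load a = λ/μ = cρ = 23.0/13.6 = 1.6912
P₀ = [ Σₙ₌₀^1 aⁿ/n! + a^2/(2!(1-ρ)) ]⁻¹
Σ = a^0/0! + a^1/1! = 1.0000 + 1.6912 = 2.6912
a^2/(2!(1-ρ)) = 2.86008/(2 × 0.154412) = 9.2612
P₀ = 1/(2.6912 + 9.2612) = 0.08367
Lq = P₀·a^2·ρ / (2!(1-ρ)²) = 0.083665 × 2.8601 × 0.84559 / (2 × 0.023843) = 4.2432
Wq = Lq/λ = 4.2432/23.0 = 0.1845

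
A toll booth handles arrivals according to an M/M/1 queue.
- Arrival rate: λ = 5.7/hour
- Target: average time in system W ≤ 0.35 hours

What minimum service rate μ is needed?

For M/M/1: W = 1/(μ-λ)
Need W ≤ 0.35, so 1/(μ-λ) ≤ 0.35
μ - λ ≥ 1/0.35 = 2.8571
μ ≥ 5.7 + 2.8571 = 8.5571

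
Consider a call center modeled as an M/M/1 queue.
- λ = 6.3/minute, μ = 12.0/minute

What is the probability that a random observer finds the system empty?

ρ = λ/μ = 6.3/12.0 = 0.5250
P(0) = 1 - ρ = 1 - 0.5250 = 0.4750
The server is idle 47.50% of the time.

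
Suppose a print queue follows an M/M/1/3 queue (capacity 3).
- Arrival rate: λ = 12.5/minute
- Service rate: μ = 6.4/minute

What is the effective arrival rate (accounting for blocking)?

ρ = λ/μ = 12.5/6.4 = 1.9531
P₀ = (1-ρ)/(1-ρ^(K+1)) = (1-1.9531)/(1-1.9531^4) = -0.9531/-13.5512 = 0.07033
P_K = P₀×ρ^K = 0.07033 × 1.9531^3 = 0.07033 × 7.4503 = 0.5240
λ_eff = λ(1-P_K) = 12.5 × (1 - 0.52401) = 12.5 × 0.47599 = 5.9499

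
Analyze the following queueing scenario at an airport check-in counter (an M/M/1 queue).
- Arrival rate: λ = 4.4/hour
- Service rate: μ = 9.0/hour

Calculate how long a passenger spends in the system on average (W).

First, compute utilization: ρ = λ/μ = 4.4/9.0 = 0.4889
For M/M/1: W = 1/(μ-λ)
W = 1/(9.0-4.4) = 1/4.60
W = 0.2174 hours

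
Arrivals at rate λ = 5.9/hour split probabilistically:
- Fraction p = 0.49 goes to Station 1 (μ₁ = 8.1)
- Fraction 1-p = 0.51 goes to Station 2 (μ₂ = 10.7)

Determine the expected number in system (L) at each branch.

Effective rates: λ₁ = 5.9×0.49 = 2.891, λ₂ = 5.9×0.51 = 3.009
Station 1: ρ₁ = 2.891/8.1 = 0.3569, L₁ = ρ₁/(1-ρ₁) = 0.3569/(1-0.3569) = 0.5550
Station 2: ρ₂ = 3.009/10.7 = 0.2812, L₂ = ρ₂/(1-ρ₂) = 0.2812/(1-0.2812) = 0.3912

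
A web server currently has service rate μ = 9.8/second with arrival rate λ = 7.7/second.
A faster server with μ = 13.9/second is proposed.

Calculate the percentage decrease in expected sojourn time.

System 1: ρ₁ = 7.7/9.8 = 0.7857, W₁ = 1/(9.8-7.7) = 0.4762
System 2: ρ₂ = 7.7/13.9 = 0.5540, W₂ = 1/(13.9-7.7) = 0.1613
Improvement: (W₁-W₂)/W₁ = (0.4762-0.1613)/0.4762 = 66.13%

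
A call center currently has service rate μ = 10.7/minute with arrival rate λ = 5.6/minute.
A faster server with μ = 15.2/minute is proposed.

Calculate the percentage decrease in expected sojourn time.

System 1: ρ₁ = 5.6/10.7 = 0.5234, W₁ = 1/(10.7-5.6) = 0.1961
System 2: ρ₂ = 5.6/15.2 = 0.3684, W₂ = 1/(15.2-5.6) = 0.1042
Improvement: (W₁-W₂)/W₁ = (0.1961-0.1042)/0.1961 = 46.88%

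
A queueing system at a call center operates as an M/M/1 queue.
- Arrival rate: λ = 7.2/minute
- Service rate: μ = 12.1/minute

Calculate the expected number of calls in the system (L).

ρ = λ/μ = 7.2/12.1 = 0.5950
For M/M/1: L = λ/(μ-λ)
L = 7.2/(12.1-7.2) = 7.2/4.90
L = 1.4694 calls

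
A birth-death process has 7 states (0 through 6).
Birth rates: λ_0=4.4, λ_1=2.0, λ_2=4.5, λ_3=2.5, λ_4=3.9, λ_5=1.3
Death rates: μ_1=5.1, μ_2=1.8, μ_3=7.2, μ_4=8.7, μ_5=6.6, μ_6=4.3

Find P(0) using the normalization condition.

Ratios P(n)/P(0) = (λ₀···λₙ₋₁)/(μ₁···μₙ):
P(1)/P(0) = (4.4)/(5.1) = 0.8627
P(2)/P(0) = (4.4×2.0)/(5.1×1.8) = 0.9586
P(3)/P(0) = (4.4×2.0×4.5)/(5.1×1.8×7.2) = 0.5991
P(4)/P(0) = (4.4×2.0×4.5×2.5)/(5.1×1.8×7.2×8.7) = 0.1722
P(5)/P(0) = (4.4×2.0×4.5×2.5×3.9)/(5.1×1.8×7.2×8.7×6.6) = 0.1017
P(6)/P(0) = (4.4×2.0×4.5×2.5×3.9×1.3)/(5.1×1.8×7.2×8.7×6.6×4.3) = 0.03076

Normalization: ∑ P(n) = 1
P(0) × (1.0000 + 0.8627 + 0.9586 + 0.5991 + 0.1722 + 0.1017 + 0.03076) = 1
P(0) × 3.7251 = 1
P(0) = 1/3.7251 = 0.2684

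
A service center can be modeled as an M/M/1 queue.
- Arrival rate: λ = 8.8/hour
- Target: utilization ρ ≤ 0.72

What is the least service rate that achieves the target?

ρ = λ/μ, so μ = λ/ρ
μ ≥ 8.8/0.72 = 12.2222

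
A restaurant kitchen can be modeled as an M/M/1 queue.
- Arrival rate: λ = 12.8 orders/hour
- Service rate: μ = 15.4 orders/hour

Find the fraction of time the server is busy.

Server utilization: ρ = λ/μ
ρ = 12.8/15.4 = 0.8312
The server is busy 83.12% of the time.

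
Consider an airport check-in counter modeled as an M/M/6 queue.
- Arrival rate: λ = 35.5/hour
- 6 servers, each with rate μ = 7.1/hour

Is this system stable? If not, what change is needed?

Stability requires ρ = λ/(cμ) < 1
ρ = 35.5/(6 × 7.1) = 35.5/42.60 = 0.8333
Since 0.8333 < 1, the system is STABLE.
The servers are busy 83.33% of the time.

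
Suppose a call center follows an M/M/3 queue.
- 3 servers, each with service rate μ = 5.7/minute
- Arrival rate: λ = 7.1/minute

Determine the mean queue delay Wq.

Traffic intensity: ρ = λ/(cμ) = 7.1/(3×5.7) = 0.4152
Since ρ = 0.4152 < 1, system is stable.
Offered load a = λ/μ = cρ = 7.1/5.7 = 1.2456
P₀ = [ Σₙ₌₀^2 aⁿ/n! + a^3/(3!(1-ρ)) ]⁻¹
Σ = a^0/0! + a^1/1! + a^2/2! = 1.0000 + 1.2456 + 0.7758 = 3.0214
a^3/(3!(1-ρ)) = 1.9326/(6 × 0.5848) = 0.5508
P₀ = 1/(3.0214 + 0.5508) = 0.2799
Lq = P₀·a^3·ρ / (3!(1-ρ)²) = 0.2799 × 1.9326 × 0.4152 / (6 × 0.3420) = 0.1095
Wq = Lq/λ = 0.1095/7.1 = 0.01542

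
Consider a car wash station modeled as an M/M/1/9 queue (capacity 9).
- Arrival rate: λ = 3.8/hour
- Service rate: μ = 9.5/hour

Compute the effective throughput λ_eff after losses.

ρ = λ/μ = 3.8/9.5 = 0.4000
P₀ = (1-ρ)/(1-ρ^(K+1)) = (1-0.4000)/(1-0.4000^10) = 0.6000/0.9999 = 0.6001
P_K = P₀×ρ^K = 0.6001 × 0.4000^9 = 0.6001 × 0.0002621 = 0.0001573
λ_eff = λ(1-P_K) = 3.8 × (1 - 0.0001573) = 3.8 × 0.99984 = 3.7994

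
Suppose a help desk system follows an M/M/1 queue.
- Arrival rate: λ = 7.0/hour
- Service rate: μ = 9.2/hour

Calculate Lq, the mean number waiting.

ρ = λ/μ = 7.0/9.2 = 0.7609
For M/M/1: Lq = λ²/(μ(μ-λ))
Lq = 49.00/(9.2 × 2.20)
Lq = 2.4209 tickets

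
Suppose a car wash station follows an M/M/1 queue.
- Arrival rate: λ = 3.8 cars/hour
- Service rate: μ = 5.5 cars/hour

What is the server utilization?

Server utilization: ρ = λ/μ
ρ = 3.8/5.5 = 0.6909
The server is busy 69.09% of the time.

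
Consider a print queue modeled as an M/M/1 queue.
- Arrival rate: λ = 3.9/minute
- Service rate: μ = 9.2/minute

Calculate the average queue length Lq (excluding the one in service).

ρ = λ/μ = 3.9/9.2 = 0.4239
For M/M/1: Lq = λ²/(μ(μ-λ))
Lq = 15.21/(9.2 × 5.30)
Lq = 0.3119 jobs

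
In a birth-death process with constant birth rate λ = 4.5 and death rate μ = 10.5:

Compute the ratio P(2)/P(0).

For constant rates: P(n)/P(0) = (λ/μ)^n
P(2)/P(0) = (4.5/10.5)^2 = 0.4286^2 = 0.1837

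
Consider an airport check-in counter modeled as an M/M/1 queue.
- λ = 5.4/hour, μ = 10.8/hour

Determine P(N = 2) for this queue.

ρ = λ/μ = 5.4/10.8 = 0.5000
P(n) = (1-ρ)ρⁿ
P(2) = (1-0.5000) × 0.5000^2
P(2) = 0.5000 × 0.2500
P(2) = 0.1250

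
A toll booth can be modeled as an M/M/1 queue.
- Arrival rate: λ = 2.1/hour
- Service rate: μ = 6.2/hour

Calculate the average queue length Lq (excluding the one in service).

ρ = λ/μ = 2.1/6.2 = 0.3387
For M/M/1: Lq = λ²/(μ(μ-λ))
Lq = 4.41/(6.2 × 4.10)
Lq = 0.1735 vehicles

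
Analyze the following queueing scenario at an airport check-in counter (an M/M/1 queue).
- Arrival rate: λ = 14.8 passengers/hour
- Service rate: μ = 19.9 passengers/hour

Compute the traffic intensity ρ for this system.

Server utilization: ρ = λ/μ
ρ = 14.8/19.9 = 0.7437
The server is busy 74.37% of the time.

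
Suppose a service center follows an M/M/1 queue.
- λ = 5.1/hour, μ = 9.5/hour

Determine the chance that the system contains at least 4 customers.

ρ = λ/μ = 5.1/9.5 = 0.53684
P(N ≥ n) = ρⁿ
P(N ≥ 4) = 0.53684^4
P(N ≥ 4) = 0.08306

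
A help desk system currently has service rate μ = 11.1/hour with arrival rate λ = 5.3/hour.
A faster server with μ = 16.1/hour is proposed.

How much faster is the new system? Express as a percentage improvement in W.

System 1: ρ₁ = 5.3/11.1 = 0.4775, W₁ = 1/(11.1-5.3) = 0.172414
System 2: ρ₂ = 5.3/16.1 = 0.3292, W₂ = 1/(16.1-5.3) = 0.0925926
Improvement: (W₁-W₂)/W₁ = (0.172414-0.0925926)/0.172414 = 46.30%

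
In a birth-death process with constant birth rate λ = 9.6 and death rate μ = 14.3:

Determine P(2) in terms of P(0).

For constant rates: P(n)/P(0) = (λ/μ)^n
P(2)/P(0) = (9.6/14.3)^2 = 0.67133^2 = 0.4507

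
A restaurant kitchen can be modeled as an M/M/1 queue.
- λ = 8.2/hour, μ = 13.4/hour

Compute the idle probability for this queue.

ρ = λ/μ = 8.2/13.4 = 0.6119
P(0) = 1 - ρ = 1 - 0.6119 = 0.3881
The server is idle 38.81% of the time.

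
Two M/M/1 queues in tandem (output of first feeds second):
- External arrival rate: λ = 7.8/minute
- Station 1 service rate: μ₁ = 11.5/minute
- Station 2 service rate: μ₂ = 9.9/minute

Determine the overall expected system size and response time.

By Jackson's theorem, each station behaves as independent M/M/1.
Station 1: ρ₁ = 7.8/11.5 = 0.6783, L₁ = ρ₁/(1-ρ₁) = λ/(μ₁-λ) = 7.8/3.70 = 2.1081
Station 2: ρ₂ = 7.8/9.9 = 0.7879, L₂ = ρ₂/(1-ρ₂) = λ/(μ₂-λ) = 7.8/2.10 = 3.7143
Total: L = L₁ + L₂ = 2.1081 + 3.7143 = 5.8224
W = L/λ = 5.8224/7.8 = 0.7465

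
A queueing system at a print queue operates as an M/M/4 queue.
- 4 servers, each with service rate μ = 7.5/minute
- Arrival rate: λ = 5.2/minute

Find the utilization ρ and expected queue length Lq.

Traffic intensity: ρ = λ/(cμ) = 5.2/(4×7.5) = 0.1733
Since ρ = 0.1733 < 1, system is stable.
Offered load a = λ/μ = cρ = 5.2/7.5 = 0.6933
P₀ = [ Σₙ₌₀^3 aⁿ/n! + a^4/(4!(1-ρ)) ]⁻¹
Σ = a^0/0! + a^1/1! + a^2/2! + a^3/3! = 1.0000 + 0.6933 + 0.2404 + 0.05555 = 1.9892
a^4/(4!(1-ρ)) = 0.2311/(24 × 0.8267) = 0.01165
P₀ = 1/(1.9892 + 0.01165) = 0.4998
Lq = P₀·a^4·ρ / (4!(1-ρ)²) = 0.49978 × 0.23108 × 0.17333 / (24 × 0.68338) = 0.001221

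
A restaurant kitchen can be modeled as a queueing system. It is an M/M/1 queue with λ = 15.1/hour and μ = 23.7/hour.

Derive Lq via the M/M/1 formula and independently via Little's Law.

Method 1 (direct): Lq = λ²/(μ(μ-λ)) = 228.01/(23.7 × 8.60) = 1.1187

Method 2 (Little's Law):
W = 1/(μ-λ) = 1/8.60 = 0.116279
Wq = W - 1/μ = 0.116279 - 0.0421941 = 0.074085
Lq = λWq = 15.1 × 0.074085 = 1.1187 ✔ (matches Method 1)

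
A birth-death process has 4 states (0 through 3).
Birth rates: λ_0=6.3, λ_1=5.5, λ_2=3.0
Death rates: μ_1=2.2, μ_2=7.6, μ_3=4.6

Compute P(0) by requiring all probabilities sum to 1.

Ratios P(n)/P(0) = (λ₀···λₙ₋₁)/(μ₁···μₙ):
P(1)/P(0) = (6.3)/(2.2) = 2.8636
P(2)/P(0) = (6.3×5.5)/(2.2×7.6) = 2.0724
P(3)/P(0) = (6.3×5.5×3.0)/(2.2×7.6×4.6) = 1.3515

Normalization: ∑ P(n) = 1
P(0) × (1.0000 + 2.8636 + 2.0724 + 1.3515) = 1
P(0) × 7.2875 = 1
P(0) = 1/7.2875 = 0.1372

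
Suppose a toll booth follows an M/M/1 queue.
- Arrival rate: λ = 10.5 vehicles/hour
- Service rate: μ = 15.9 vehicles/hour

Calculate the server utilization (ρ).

Server utilization: ρ = λ/μ
ρ = 10.5/15.9 = 0.6604
The server is busy 66.04% of the time.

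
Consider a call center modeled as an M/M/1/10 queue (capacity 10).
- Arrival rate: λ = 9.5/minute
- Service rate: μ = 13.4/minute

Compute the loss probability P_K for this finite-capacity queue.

ρ = λ/μ = 9.5/13.4 = 0.708955
P₀ = (1-ρ)/(1-ρ^(K+1)) = (1-0.708955)/(1-0.708955^11) = 0.2910/0.9773 = 0.2978
P_K = P₀×ρ^K = 0.2978 × 0.708955^10 = 0.2978 × 0.03208 = 0.009553
Blocking probability = 0.96%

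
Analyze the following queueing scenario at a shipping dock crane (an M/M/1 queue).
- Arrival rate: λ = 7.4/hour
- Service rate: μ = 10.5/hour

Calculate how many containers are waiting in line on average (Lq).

ρ = λ/μ = 7.4/10.5 = 0.7048
For M/M/1: Lq = λ²/(μ(μ-λ))
Lq = 54.76/(10.5 × 3.10)
Lq = 1.6823 containers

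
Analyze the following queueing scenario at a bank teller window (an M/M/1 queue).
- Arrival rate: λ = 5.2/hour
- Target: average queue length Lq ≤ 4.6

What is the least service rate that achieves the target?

For M/M/1: Lq = λ²/(μ(μ-λ))
Need Lq ≤ 4.6, i.e. μ(μ-λ) ≥ λ²/4.6
μ² - 5.2μ - 27.04/4.6 ≥ 0  →  μ² - 5.2μ - 5.87826 ≥ 0
Quadratic formula (positive root): μ = [λ + √(λ² + 4×5.87826)]/2
Discriminant: 27.04 + 4×5.87826 = 50.55304, √50.55304 = 7.11007
μ ≥ (5.2 + 7.11007)/2 = 6.1550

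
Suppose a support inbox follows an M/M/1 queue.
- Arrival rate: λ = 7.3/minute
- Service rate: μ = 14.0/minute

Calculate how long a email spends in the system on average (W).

First, compute utilization: ρ = λ/μ = 7.3/14.0 = 0.5214
For M/M/1: W = 1/(μ-λ)
W = 1/(14.0-7.3) = 1/6.70
W = 0.1493 minutes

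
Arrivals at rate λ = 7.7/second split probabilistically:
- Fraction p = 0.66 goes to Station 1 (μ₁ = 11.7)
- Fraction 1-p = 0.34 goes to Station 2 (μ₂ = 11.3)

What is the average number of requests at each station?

Effective rates: λ₁ = 7.7×0.66 = 5.082, λ₂ = 7.7×0.34 = 2.618
Station 1: ρ₁ = 5.082/11.7 = 0.43436, L₁ = ρ₁/(1-ρ₁) = 0.43436/(1-0.43436) = 0.7679
Station 2: ρ₂ = 2.618/11.3 = 0.23168, L₂ = ρ₂/(1-ρ₂) = 0.23168/(1-0.23168) = 0.3015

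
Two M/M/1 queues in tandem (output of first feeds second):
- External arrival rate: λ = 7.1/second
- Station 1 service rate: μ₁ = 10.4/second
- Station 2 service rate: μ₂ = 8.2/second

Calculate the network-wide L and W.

By Jackson's theorem, each station behaves as independent M/M/1.
Station 1: ρ₁ = 7.1/10.4 = 0.6827, L₁ = ρ₁/(1-ρ₁) = λ/(μ₁-λ) = 7.1/3.30 = 2.15152
Station 2: ρ₂ = 7.1/8.2 = 0.8659, L₂ = ρ₂/(1-ρ₂) = λ/(μ₂-λ) = 7.1/1.10 = 6.45455
Total: L = L₁ + L₂ = 2.15152 + 6.45455 = 8.6061
W = L/λ = 8.6061/7.1 = 1.2121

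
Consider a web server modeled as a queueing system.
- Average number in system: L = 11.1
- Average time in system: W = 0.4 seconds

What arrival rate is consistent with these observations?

Little's Law: L = λW, so λ = L/W
λ = 11.1/0.4 = 27.7500 requests/second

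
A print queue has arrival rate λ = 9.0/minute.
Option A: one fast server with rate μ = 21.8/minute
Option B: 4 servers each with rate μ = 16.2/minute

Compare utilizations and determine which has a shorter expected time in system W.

Option A: single server μ = 21.8 (M/M/1)
  ρ_A = 9.0/21.8 = 0.4128
  W_A = 1/(μ-λ) = 1/(21.8-9.0) = 1/12.80 = 0.07812

Option B: 4 servers μ = 16.2 (M/M/4)
  ρ_B = λ/(cμ) = 9.0/(4×16.2) = 0.1389
  Offered load a = λ/μ = cρ = 9.0/16.2 = 0.5556
  P₀ = [ Σₙ₌₀^3 aⁿ/n! + a^4/(4!(1-ρ)) ]⁻¹
  Σ = a^0/0! + a^1/1! + a^2/2! + a^3/3! = 1.0000 + 0.5556 + 0.1543 + 0.02858 = 1.7385
  a^4/(4!(1-ρ)) = 0.09526/(24 × 0.8611) = 0.004609
  P₀ = 1/(1.7385 + 0.004609) = 0.5737
  Lq = P₀·a^4·ρ / (4!(1-ρ)²) = 0.57370 × 0.095260 × 0.13889 / (24 × 0.74151) = 0.0004265
  Wq_B = Lq/λ = 0.0004265/9.0 = 0.00004739
  W_B = Wq_B + 1/μ = 0.00004739 + 0.06173 = 0.06178

Since W_B = 0.06178 < W_A = 0.07812, Option B (multiple servers) has the shorter time in system.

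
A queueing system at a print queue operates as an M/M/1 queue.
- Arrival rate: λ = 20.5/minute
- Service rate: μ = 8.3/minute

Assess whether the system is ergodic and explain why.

Stability requires ρ = λ/(cμ) < 1
ρ = 20.5/(1 × 8.3) = 20.5/8.30 = 2.4699
Since 2.4699 ≥ 1, the system is UNSTABLE.
Queue grows without bound. Need μ > λ = 20.5.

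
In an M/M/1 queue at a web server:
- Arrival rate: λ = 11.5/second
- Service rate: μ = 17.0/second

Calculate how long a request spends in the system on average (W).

First, compute utilization: ρ = λ/μ = 11.5/17.0 = 0.6765
For M/M/1: W = 1/(μ-λ)
W = 1/(17.0-11.5) = 1/5.50
W = 0.1818 seconds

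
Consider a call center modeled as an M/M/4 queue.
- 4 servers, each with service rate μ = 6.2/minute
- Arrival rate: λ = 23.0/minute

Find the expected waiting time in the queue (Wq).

Traffic intensity: ρ = λ/(cμ) = 23.0/(4×6.2) = 0.9274
Since ρ = 0.9274 < 1, system is stable.
Offered load a = λ/μ = cρ = 23.0/6.2 = 3.7097
P₀ = [ Σₙ₌₀^3 aⁿ/n! + a^4/(4!(1-ρ)) ]⁻¹
Σ = a^0/0! + a^1/1! + a^2/2! + a^3/3! = 1.00000 + 3.70968 + 6.88085 + 8.50858 = 20.0991
a^4/(4!(1-ρ)) = 189.3846/(24 × 0.07258065) = 108.7208
P₀ = 1/(20.0991 + 108.7208) = 0.007763
Lq = P₀·a^4·ρ / (4!(1-ρ)²) = 0.007763 × 189.3846 × 0.9274 / (24 × 0.005268) = 10.7841
Wq = Lq/λ = 10.7841/23.0 = 0.4689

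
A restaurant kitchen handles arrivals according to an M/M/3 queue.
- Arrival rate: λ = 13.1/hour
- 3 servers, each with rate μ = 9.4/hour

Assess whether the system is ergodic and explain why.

Stability requires ρ = λ/(cμ) < 1
ρ = 13.1/(3 × 9.4) = 13.1/28.20 = 0.4645
Since 0.4645 < 1, the system is STABLE.
The servers are busy 46.45% of the time.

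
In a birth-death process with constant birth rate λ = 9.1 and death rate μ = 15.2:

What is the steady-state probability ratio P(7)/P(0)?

For constant rates: P(n)/P(0) = (λ/μ)^n
P(7)/P(0) = (9.1/15.2)^7 = 0.5987^7 = 0.02757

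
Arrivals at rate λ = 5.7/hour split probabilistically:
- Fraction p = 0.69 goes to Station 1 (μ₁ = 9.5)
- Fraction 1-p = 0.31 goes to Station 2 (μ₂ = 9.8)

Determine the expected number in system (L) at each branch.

Effective rates: λ₁ = 5.7×0.69 = 3.933, λ₂ = 5.7×0.31 = 1.767
Station 1: ρ₁ = 3.933/9.5 = 0.4140, L₁ = ρ₁/(1-ρ₁) = 0.4140/(1-0.4140) = 0.7065
Station 2: ρ₂ = 1.767/9.8 = 0.1803, L₂ = ρ₂/(1-ρ₂) = 0.1803/(1-0.1803) = 0.2200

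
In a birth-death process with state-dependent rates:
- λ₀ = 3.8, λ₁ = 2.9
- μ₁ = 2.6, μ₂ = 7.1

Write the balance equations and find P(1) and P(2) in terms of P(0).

Balance equations:
State 0: λ₀P₀ = μ₁P₁ → P₁ = (λ₀/μ₁)P₀ = (3.8/2.6)P₀ = 1.4615P₀
State 1: P₂ = (λ₀λ₁)/(μ₁μ₂)P₀ = (3.8×2.9)/(2.6×7.1)P₀ = 0.5970P₀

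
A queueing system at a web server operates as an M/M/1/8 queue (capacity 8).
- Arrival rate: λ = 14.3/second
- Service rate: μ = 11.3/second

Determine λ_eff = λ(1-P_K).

ρ = λ/μ = 14.3/11.3 = 1.26549
P₀ = (1-ρ)/(1-ρ^(K+1)) = (1-1.26549)/(1-1.26549^9) = -0.2655/-7.3239 = 0.03625
P_K = P₀×ρ^K = 0.03625 × 1.26549^8 = 0.03625 × 6.5776 = 0.2384
λ_eff = λ(1-P_K) = 14.3 × (1 - 0.238435) = 14.3 × 0.761565 = 10.8904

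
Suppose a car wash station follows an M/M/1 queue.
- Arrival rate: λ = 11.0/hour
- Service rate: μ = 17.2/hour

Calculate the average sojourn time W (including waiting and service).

First, compute utilization: ρ = λ/μ = 11.0/17.2 = 0.6395
For M/M/1: W = 1/(μ-λ)
W = 1/(17.2-11.0) = 1/6.20
W = 0.1613 hours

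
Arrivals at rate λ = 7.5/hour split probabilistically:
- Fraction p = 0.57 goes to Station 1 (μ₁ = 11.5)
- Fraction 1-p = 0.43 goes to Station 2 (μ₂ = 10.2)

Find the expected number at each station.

Effective rates: λ₁ = 7.5×0.57 = 4.275, λ₂ = 7.5×0.43 = 3.225
Station 1: ρ₁ = 4.275/11.5 = 0.37174, L₁ = ρ₁/(1-ρ₁) = 0.37174/(1-0.37174) = 0.5917
Station 2: ρ₂ = 3.225/10.2 = 0.3162, L₂ = ρ₂/(1-ρ₂) = 0.3162/(1-0.3162) = 0.4624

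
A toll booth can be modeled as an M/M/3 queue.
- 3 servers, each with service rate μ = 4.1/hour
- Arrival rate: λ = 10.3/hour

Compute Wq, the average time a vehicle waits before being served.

Traffic intensity: ρ = λ/(cμ) = 10.3/(3×4.1) = 0.8374
Since ρ = 0.8374 < 1, system is stable.
Offered load a = λ/μ = cρ = 10.3/4.1 = 2.5122
P₀ = [ Σₙ₌₀^2 aⁿ/n! + a^3/(3!(1-ρ)) ]⁻¹
Σ = a^0/0! + a^1/1! + a^2/2! = 1.0000 + 2.5122 + 3.1556 = 6.6678
a^3/(3!(1-ρ)) = 15.8548/(6 × 0.162602) = 16.2511
P₀ = 1/(6.6678 + 16.2511) = 0.04363
Lq = P₀·a^3·ρ / (3!(1-ρ)²) = 0.0436321 × 15.8548 × 0.837398 / (6 × 0.0264393) = 3.6517
Wq = Lq/λ = 3.6517/10.3 = 0.3545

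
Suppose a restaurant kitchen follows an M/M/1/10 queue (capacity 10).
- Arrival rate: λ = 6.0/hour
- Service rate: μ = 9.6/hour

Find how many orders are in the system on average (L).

ρ = λ/μ = 6.0/9.6 = 0.6250
P₀ = (1-ρ)/(1-ρ^(K+1)) = (1-0.6250)/(1-0.6250^11) = 0.3750/0.9943 = 0.3771
P_K = P₀×ρ^K = 0.3771 × 0.6250^10 = 0.3771 × 0.009095 = 0.003430
L = ρ[1 - (K+1)ρ^K + Kρ^(K+1)] / [(1-ρ)(1-ρ^(K+1))]
L = 0.6250 × (1 - 11×0.009095 + 10×0.005684) / ((1 - 0.6250) × (1 - 0.005684)) = 1.6038 orders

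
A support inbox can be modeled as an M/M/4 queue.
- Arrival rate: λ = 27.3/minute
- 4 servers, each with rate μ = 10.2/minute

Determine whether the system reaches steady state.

Stability requires ρ = λ/(cμ) < 1
ρ = 27.3/(4 × 10.2) = 27.3/40.80 = 0.6691
Since 0.6691 < 1, the system is STABLE.
The servers are busy 66.91% of the time.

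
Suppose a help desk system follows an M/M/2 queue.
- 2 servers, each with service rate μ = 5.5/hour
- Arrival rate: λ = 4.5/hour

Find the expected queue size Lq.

Traffic intensity: ρ = λ/(cμ) = 4.5/(2×5.5) = 0.4091
Since ρ = 0.4091 < 1, system is stable.
Offered load a = λ/μ = cρ = 4.5/5.5 = 0.8182
P₀ = [ Σₙ₌₀^1 aⁿ/n! + a^2/(2!(1-ρ)) ]⁻¹
Σ = a^0/0! + a^1/1! = 1.0000 + 0.8182 = 1.8182
a^2/(2!(1-ρ)) = 0.6694/(2 × 0.5909) = 0.5664
P₀ = 1/(1.8182 + 0.5664) = 0.4194
Lq = P₀·a^2·ρ / (2!(1-ρ)²) = 0.41935 × 0.66942 × 0.40909 / (2 × 0.34917) = 0.1644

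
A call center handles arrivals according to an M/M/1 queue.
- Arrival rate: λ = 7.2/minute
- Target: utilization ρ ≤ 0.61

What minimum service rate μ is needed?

ρ = λ/μ, so μ = λ/ρ
μ ≥ 7.2/0.61 = 11.8033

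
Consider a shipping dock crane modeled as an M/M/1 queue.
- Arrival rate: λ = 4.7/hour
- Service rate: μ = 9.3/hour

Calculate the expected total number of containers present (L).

ρ = λ/μ = 4.7/9.3 = 0.5054
For M/M/1: L = λ/(μ-λ)
L = 4.7/(9.3-4.7) = 4.7/4.60
L = 1.0217 containers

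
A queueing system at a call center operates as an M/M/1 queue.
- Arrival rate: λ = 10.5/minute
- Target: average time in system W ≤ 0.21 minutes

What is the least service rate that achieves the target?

For M/M/1: W = 1/(μ-λ)
Need W ≤ 0.21, so 1/(μ-λ) ≤ 0.21
μ - λ ≥ 1/0.21 = 4.7619
μ ≥ 10.5 + 4.7619 = 15.2619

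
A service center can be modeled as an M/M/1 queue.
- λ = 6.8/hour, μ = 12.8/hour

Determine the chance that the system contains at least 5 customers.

ρ = λ/μ = 6.8/12.8 = 0.53125
P(N ≥ n) = ρⁿ
P(N ≥ 5) = 0.53125^5
P(N ≥ 5) = 0.04232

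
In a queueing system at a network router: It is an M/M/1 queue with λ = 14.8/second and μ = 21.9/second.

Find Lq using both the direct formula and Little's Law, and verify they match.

Method 1 (direct): Lq = λ²/(μ(μ-λ)) = 219.04/(21.9 × 7.10) = 1.4087

Method 2 (Little's Law):
W = 1/(μ-λ) = 1/7.10 = 0.140845
Wq = W - 1/μ = 0.140845 - 0.0456621 = 0.09518
Lq = λWq = 14.8 × 0.09518 = 1.4087 ✔ (matches Method 1)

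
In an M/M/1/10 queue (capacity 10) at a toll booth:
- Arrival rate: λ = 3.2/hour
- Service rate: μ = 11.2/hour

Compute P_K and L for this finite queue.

ρ = λ/μ = 3.2/11.2 = 0.28571
P₀ = (1-ρ)/(1-ρ^(K+1)) = (1-0.28571)/(1-0.28571^11) = 0.7143/1.0000 = 0.7143
P_K = P₀×ρ^K = 0.7143 × 0.28571^10 = 0.7143 × 0.000003625 = 0.000002589
Blocking probability P_10 = 0.000002589 (0.0002589%)
L = ρ[1 - (K+1)ρ^K + Kρ^(K+1)] / [(1-ρ)(1-ρ^(K+1))]
L = 0.28571 × (1 - 11×0.000003625 + 10×0.000001036) / ((1 - 0.28571) × (1 - 0.000001036)) = 0.4000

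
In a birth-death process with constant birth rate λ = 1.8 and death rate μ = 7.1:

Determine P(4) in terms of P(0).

For constant rates: P(n)/P(0) = (λ/μ)^n
P(4)/P(0) = (1.8/7.1)^4 = 0.25352^4 = 0.004131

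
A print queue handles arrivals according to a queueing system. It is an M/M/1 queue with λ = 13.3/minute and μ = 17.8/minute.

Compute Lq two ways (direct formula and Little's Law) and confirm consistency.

Method 1 (direct): Lq = λ²/(μ(μ-λ)) = 176.89/(17.8 × 4.50) = 2.2084

Method 2 (Little's Law):
W = 1/(μ-λ) = 1/4.50 = 0.222222
Wq = W - 1/μ = 0.222222 - 0.0561798 = 0.166042
Lq = λWq = 13.3 × 0.166042 = 2.2084 ✔ (matches Method 1)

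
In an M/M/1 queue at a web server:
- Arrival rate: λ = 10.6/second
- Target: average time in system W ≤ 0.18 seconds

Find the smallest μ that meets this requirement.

For M/M/1: W = 1/(μ-λ)
Need W ≤ 0.18, so 1/(μ-λ) ≤ 0.18
μ - λ ≥ 1/0.18 = 5.5556
μ ≥ 10.6 + 5.5556 = 16.1556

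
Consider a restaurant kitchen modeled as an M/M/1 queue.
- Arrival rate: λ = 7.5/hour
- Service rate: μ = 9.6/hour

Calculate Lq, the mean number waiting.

ρ = λ/μ = 7.5/9.6 = 0.7812
For M/M/1: Lq = λ²/(μ(μ-λ))
Lq = 56.25/(9.6 × 2.10)
Lq = 2.7902 orders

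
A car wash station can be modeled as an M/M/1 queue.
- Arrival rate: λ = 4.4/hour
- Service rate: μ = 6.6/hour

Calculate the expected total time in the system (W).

First, compute utilization: ρ = λ/μ = 4.4/6.6 = 0.6667
For M/M/1: W = 1/(μ-λ)
W = 1/(6.6-4.4) = 1/2.20
W = 0.4545 hours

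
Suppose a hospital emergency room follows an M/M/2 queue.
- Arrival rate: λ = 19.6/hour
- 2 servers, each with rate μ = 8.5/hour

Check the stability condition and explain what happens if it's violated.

Stability requires ρ = λ/(cμ) < 1
ρ = 19.6/(2 × 8.5) = 19.6/17.00 = 1.1529
Since 1.1529 ≥ 1, the system is UNSTABLE.
Need c > λ/μ = 19.6/8.5 = 2.31.
Minimum servers needed: c = 3.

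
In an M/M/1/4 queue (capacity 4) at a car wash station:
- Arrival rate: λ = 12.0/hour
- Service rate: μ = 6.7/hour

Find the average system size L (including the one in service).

ρ = λ/μ = 12.0/6.7 = 1.79104
P₀ = (1-ρ)/(1-ρ^(K+1)) = (1-1.79104)/(1-1.79104^5) = -0.7910/-17.4300 = 0.04538
P_K = P₀×ρ^K = 0.04538 × 1.79104^4 = 0.04538 × 10.2901 = 0.4670
L = ρ[1 - (K+1)ρ^K + Kρ^(K+1)] / [(1-ρ)(1-ρ^(K+1))]
L = 1.79104 × (1 - 5×10.2901 + 4×18.4300) / ((1 - 1.79104) × (1 - 18.4300)) = 3.0227 cars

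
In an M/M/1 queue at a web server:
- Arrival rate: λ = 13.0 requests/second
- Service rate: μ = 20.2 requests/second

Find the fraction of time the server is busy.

Server utilization: ρ = λ/μ
ρ = 13.0/20.2 = 0.6436
The server is busy 64.36% of the time.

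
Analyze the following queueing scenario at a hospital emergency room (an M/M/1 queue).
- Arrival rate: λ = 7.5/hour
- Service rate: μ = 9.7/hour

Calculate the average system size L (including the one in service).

ρ = λ/μ = 7.5/9.7 = 0.7732
For M/M/1: L = λ/(μ-λ)
L = 7.5/(9.7-7.5) = 7.5/2.20
L = 3.4091 patients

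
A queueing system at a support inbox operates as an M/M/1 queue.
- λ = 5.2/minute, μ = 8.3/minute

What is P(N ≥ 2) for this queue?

ρ = λ/μ = 5.2/8.3 = 0.6265
P(N ≥ n) = ρⁿ
P(N ≥ 2) = 0.6265^2
P(N ≥ 2) = 0.3925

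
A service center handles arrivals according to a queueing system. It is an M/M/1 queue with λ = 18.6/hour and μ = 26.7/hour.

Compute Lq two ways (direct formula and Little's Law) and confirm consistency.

Method 1 (direct): Lq = λ²/(μ(μ-λ)) = 345.96/(26.7 × 8.10) = 1.5997

Method 2 (Little's Law):
W = 1/(μ-λ) = 1/8.10 = 0.123457
Wq = W - 1/μ = 0.123457 - 0.0374532 = 0.086004
Lq = λWq = 18.6 × 0.086004 = 1.5997 ✔ (matches Method 1)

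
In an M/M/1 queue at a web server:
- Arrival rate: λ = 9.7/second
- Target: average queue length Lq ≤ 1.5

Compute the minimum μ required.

For M/M/1: Lq = λ²/(μ(μ-λ))
Need Lq ≤ 1.5, i.e. μ(μ-λ) ≥ λ²/1.5
μ² - 9.7μ - 94.09/1.5 ≥ 0  →  μ² - 9.7μ - 62.72667 ≥ 0
Quadratic formula (positive root): μ = [λ + √(λ² + 4×62.72667)]/2
Discriminant: 94.09 + 4×62.72667 = 344.9967, √344.9967 = 18.57409
μ ≥ (9.7 + 18.57409)/2 = 14.1370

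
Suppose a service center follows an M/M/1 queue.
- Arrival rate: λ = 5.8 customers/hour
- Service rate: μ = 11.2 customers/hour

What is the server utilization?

Server utilization: ρ = λ/μ
ρ = 5.8/11.2 = 0.5179
The server is busy 51.79% of the time.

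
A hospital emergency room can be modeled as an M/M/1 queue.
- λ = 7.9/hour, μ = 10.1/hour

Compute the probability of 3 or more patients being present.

ρ = λ/μ = 7.9/10.1 = 0.78218
P(N ≥ n) = ρⁿ
P(N ≥ 3) = 0.78218^3
P(N ≥ 3) = 0.4785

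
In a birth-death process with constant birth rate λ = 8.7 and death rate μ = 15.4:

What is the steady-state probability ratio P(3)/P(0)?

For constant rates: P(n)/P(0) = (λ/μ)^n
P(3)/P(0) = (8.7/15.4)^3 = 0.5649^3 = 0.1803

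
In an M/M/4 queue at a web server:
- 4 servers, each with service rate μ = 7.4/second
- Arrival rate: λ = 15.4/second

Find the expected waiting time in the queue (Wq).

Traffic intensity: ρ = λ/(cμ) = 15.4/(4×7.4) = 0.5203
Since ρ = 0.5203 < 1, system is stable.
Offered load a = λ/μ = cρ = 15.4/7.4 = 2.0811
P₀ = [ Σₙ₌₀^3 aⁿ/n! + a^4/(4!(1-ρ)) ]⁻¹
Σ = a^0/0! + a^1/1! + a^2/2! + a^3/3! = 1.0000 + 2.0811 + 2.1654 + 1.5022 = 6.7487
a^4/(4!(1-ρ)) = 18.7567/(24 × 0.47973) = 1.6291
P₀ = 1/(6.7487 + 1.6291) = 0.1194
Lq = P₀·a^4·ρ / (4!(1-ρ)²) = 0.11936 × 18.7567 × 0.52027 / (24 × 0.23014) = 0.2109
Wq = Lq/λ = 0.2109/15.4 = 0.01369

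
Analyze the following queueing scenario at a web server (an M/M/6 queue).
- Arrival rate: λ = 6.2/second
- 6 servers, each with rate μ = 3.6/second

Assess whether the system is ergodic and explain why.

Stability requires ρ = λ/(cμ) < 1
ρ = 6.2/(6 × 3.6) = 6.2/21.60 = 0.2870
Since 0.2870 < 1, the system is STABLE.
The servers are busy 28.70% of the time.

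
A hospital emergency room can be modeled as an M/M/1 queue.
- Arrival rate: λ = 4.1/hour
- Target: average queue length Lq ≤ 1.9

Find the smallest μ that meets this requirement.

For M/M/1: Lq = λ²/(μ(μ-λ))
Need Lq ≤ 1.9, i.e. μ(μ-λ) ≥ λ²/1.9
μ² - 4.1μ - 16.81/1.9 ≥ 0  →  μ² - 4.1μ - 8.84737 ≥ 0
Quadratic formula (positive root): μ = [λ + √(λ² + 4×8.84737)]/2
Discriminant: 16.81 + 4×8.84737 = 52.1995, √52.1995 = 7.22492
μ ≥ (4.1 + 7.22492)/2 = 5.6625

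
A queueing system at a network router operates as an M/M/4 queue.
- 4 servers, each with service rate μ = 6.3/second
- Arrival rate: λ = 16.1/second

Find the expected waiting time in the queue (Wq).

Traffic intensity: ρ = λ/(cμ) = 16.1/(4×6.3) = 0.6389
Since ρ = 0.6389 < 1, system is stable.
Offered load a = λ/μ = cρ = 16.1/6.3 = 2.5556
P₀ = [ Σₙ₌₀^3 aⁿ/n! + a^4/(4!(1-ρ)) ]⁻¹
Σ = a^0/0! + a^1/1! + a^2/2! + a^3/3! = 1.0000 + 2.5556 + 3.2654 + 2.7817 = 9.6027
a^4/(4!(1-ρ)) = 42.6522/(24 × 0.36111) = 4.9214
P₀ = 1/(9.6027 + 4.9214) = 0.06885
Lq = P₀·a^4·ρ / (4!(1-ρ)²) = 0.06885 × 42.6522 × 0.6389 / (24 × 0.1304) = 0.5995
Wq = Lq/λ = 0.5995/16.1 = 0.03724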